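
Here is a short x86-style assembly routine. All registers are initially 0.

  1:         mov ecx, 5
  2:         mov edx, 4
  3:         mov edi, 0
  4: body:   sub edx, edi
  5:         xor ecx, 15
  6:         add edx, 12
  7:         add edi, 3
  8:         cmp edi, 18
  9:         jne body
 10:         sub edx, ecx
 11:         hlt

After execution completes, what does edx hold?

26

mov ecx, 5 → ecx=5
mov edx, 4 → edx=4
mov edi, 0 → edi=0
sub edx, edi → edx=4-0=4
xor ecx, 15 → ecx=5^15=10
add edx, 12 → edx=4+12=16
add edi, 3 → edi=0+3=3
cmp edi, 18  (cmp 3,18)
jne body: taken
sub edx, edi → edx=16-3=13
xor ecx, 15 → ecx=10^15=5
add edx, 12 → edx=13+12=25
add edi, 3 → edi=3+3=6
cmp edi, 18  (cmp 6,18)
jne body: taken
sub edx, edi → edx=25-6=19
xor ecx, 15 → ecx=5^15=10
add edx, 12 → edx=19+12=31
add edi, 3 → edi=6+3=9
cmp edi, 18  (cmp 9,18)
jne body: taken
sub edx, edi → edx=31-9=22
xor ecx, 15 → ecx=10^15=5
add edx, 12 → edx=22+12=34
add edi, 3 → edi=9+3=12
cmp edi, 18  (cmp 12,18)
jne body: taken
sub edx, edi → edx=34-12=22
xor ecx, 15 → ecx=5^15=10
add edx, 12 → edx=22+12=34
add edi, 3 → edi=12+3=15
cmp edi, 18  (cmp 15,18)
jne body: taken
sub edx, edi → edx=34-15=19
xor ecx, 15 → ecx=10^15=5
add edx, 12 → edx=19+12=31
add edi, 3 → edi=15+3=18
cmp edi, 18  (cmp 18,18)
jne body: not taken
sub edx, ecx → edx=31-5=26
halt.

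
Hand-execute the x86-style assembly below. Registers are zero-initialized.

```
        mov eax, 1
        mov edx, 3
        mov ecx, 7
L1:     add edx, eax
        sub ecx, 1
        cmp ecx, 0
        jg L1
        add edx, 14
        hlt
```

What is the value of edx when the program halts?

after mov eax, 1: eax=1
after mov edx, 3: edx=3
after mov ecx, 7: ecx=7
after add edx, eax: edx=3+1=4
after sub ecx, 1: ecx=7-1=6
cmp ecx, 0  (cmp 6,0)
jg L1: taken
after add edx, eax: edx=4+1=5
after sub ecx, 1: ecx=6-1=5
cmp ecx, 0  (cmp 5,0)
jg L1: taken
after add edx, eax: edx=5+1=6
after sub ecx, 1: ecx=5-1=4
cmp ecx, 0  (cmp 4,0)
jg L1: taken
after add edx, eax: edx=6+1=7
after sub ecx, 1: ecx=4-1=3
cmp ecx, 0  (cmp 3,0)
jg L1: taken
after add edx, eax: edx=7+1=8
after sub ecx, 1: ecx=3-1=2
cmp ecx, 0  (cmp 2,0)
jg L1: taken
after add edx, eax: edx=8+1=9
after sub ecx, 1: ecx=2-1=1
cmp ecx, 0  (cmp 1,0)
jg L1: taken
after add edx, eax: edx=9+1=10
after sub ecx, 1: ecx=1-1=0
cmp ecx, 0  (cmp 0,0)
jg L1: not taken
after add edx, 14: edx=10+14=24
halt.

24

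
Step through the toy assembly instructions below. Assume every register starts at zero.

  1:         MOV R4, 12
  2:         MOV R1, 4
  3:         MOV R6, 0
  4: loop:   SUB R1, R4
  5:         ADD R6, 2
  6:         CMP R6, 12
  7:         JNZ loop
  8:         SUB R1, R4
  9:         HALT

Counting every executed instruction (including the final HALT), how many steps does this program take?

MOV R4, 12 → R4=12
MOV R1, 4 → R1=4
MOV R6, 0 → R6=0
SUB R1, R4 → R1=4-12=-8
ADD R6, 2 → R6=0+2=2
CMP R6, 12  (cmp 2,12)
JNZ loop: taken
SUB R1, R4 → R1=(-8)-12=-20
ADD R6, 2 → R6=2+2=4
CMP R6, 12  (cmp 4,12)
JNZ loop: taken
SUB R1, R4 → R1=(-20)-12=-32
ADD R6, 2 → R6=4+2=6
CMP R6, 12  (cmp 6,12)
JNZ loop: taken
SUB R1, R4 → R1=(-32)-12=-44
ADD R6, 2 → R6=6+2=8
CMP R6, 12  (cmp 8,12)
JNZ loop: taken
SUB R1, R4 → R1=(-44)-12=-56
ADD R6, 2 → R6=8+2=10
CMP R6, 12  (cmp 10,12)
JNZ loop: taken
SUB R1, R4 → R1=(-56)-12=-68
ADD R6, 2 → R6=10+2=12
CMP R6, 12  (cmp 12,12)
JNZ loop: not taken
SUB R1, R4 → R1=(-68)-12=-80
halt.
Total executed instructions: 29.

29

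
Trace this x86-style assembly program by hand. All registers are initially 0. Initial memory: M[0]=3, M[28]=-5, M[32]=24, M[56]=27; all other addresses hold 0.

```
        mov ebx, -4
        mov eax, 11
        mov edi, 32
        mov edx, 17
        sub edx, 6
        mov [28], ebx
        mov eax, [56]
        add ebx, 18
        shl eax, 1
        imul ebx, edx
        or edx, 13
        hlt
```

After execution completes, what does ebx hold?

154

ebx=-4
eax=11
edi=32
edx=17
edx=17-6=11
mov [28], ebx → M[28]=-4
eax=M[56]=27
ebx=(-4)+18=14
eax=27<<1=54
ebx=14*11=154
edx=11|13=15
halt.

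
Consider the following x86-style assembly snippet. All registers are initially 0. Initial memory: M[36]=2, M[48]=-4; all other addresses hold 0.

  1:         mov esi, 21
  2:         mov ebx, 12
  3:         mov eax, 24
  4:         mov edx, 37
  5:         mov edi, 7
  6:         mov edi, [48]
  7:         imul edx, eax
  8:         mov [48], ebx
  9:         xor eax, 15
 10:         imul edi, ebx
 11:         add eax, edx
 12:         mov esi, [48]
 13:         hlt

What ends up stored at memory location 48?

esi=21
ebx=12
eax=24
edx=37
edi=7
edi=M[48]=-4
edx=37*24=888
mov [48], ebx → M[48]=12
eax=24^15=23
edi=(-4)*12=-48
eax=23+888=911
esi=M[48]=12
halt.

12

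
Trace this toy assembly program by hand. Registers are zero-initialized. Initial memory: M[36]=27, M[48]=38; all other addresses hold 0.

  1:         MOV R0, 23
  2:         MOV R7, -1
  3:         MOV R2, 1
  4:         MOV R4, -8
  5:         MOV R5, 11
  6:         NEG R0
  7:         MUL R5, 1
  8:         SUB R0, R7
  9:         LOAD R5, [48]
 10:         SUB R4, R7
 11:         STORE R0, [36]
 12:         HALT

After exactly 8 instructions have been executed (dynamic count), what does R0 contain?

-22

after MOV R0, 23: R0=23
after MOV R7, -1: R7=-1
after MOV R2, 1: R2=1
after MOV R4, -8: R4=-8
after MOV R5, 11: R5=11
after NEG R0: R0=-(23)=-23
after MUL R5, 1: R5=11*1=11
after SUB R0, R7: R0=(-23)-(-1)=-22
After step 8: R0 = -22.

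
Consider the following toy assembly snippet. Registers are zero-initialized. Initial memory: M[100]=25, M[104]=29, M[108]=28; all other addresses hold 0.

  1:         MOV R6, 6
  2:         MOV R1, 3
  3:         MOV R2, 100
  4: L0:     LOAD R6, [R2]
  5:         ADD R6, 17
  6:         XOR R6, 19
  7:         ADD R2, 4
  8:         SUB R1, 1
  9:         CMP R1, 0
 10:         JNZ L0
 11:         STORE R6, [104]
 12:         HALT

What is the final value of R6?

R6=6
R1=3
R2=100
R6=M[100]=25
R6=25+17=42
R6=42^19=57
R2=100+4=104
R1=3-1=2
CMP R1, 0  (cmp 2,0)
JNZ L0: taken
R6=M[104]=29
R6=29+17=46
R6=46^19=61
R2=104+4=108
R1=2-1=1
CMP R1, 0  (cmp 1,0)
JNZ L0: taken
R6=M[108]=28
R6=28+17=45
R6=45^19=62
R2=108+4=112
R1=1-1=0
CMP R1, 0  (cmp 0,0)
JNZ L0: not taken
STORE R6, [104] → M[104]=62
halt.

62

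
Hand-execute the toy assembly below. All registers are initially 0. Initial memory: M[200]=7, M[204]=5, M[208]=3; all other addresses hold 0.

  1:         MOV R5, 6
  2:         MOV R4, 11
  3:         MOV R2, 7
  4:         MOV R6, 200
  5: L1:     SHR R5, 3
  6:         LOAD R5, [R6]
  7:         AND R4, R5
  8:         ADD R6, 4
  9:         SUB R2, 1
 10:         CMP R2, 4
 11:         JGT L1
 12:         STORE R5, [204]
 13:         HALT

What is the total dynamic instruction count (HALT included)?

27

R5=6
R4=11
R2=7
R6=200
R5=6>>3=0
R5=M[200]=7
R4=11&7=3
R6=200+4=204
R2=7-1=6
CMP R2, 4  (cmp 6,4)
JGT L1: taken
R5=7>>3=0
R5=M[204]=5
R4=3&5=1
R6=204+4=208
R2=6-1=5
CMP R2, 4  (cmp 5,4)
JGT L1: taken
R5=5>>3=0
R5=M[208]=3
R4=1&3=1
R6=208+4=212
R2=5-1=4
CMP R2, 4  (cmp 4,4)
JGT L1: not taken
STORE R5, [204] → M[204]=3
halt.
Total executed instructions: 27.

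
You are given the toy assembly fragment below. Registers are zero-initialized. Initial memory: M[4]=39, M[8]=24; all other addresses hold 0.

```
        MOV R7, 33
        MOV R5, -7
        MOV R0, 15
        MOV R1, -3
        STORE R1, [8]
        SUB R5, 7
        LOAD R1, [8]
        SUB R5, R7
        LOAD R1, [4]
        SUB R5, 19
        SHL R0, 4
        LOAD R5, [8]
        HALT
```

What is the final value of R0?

MOV R7, 33 → R7=33
MOV R5, -7 → R5=-7
MOV R0, 15 → R0=15
MOV R1, -3 → R1=-3
STORE R1, [8] → M[8]=-3
SUB R5, 7 → R5=(-7)-7=-14
LOAD R1, [8] → R1=M[8]=-3
SUB R5, R7 → R5=(-14)-33=-47
LOAD R1, [4] → R1=M[4]=39
SUB R5, 19 → R5=(-47)-19=-66
SHL R0, 4 → R0=15<<4=240
LOAD R5, [8] → R5=M[8]=-3
halt.

240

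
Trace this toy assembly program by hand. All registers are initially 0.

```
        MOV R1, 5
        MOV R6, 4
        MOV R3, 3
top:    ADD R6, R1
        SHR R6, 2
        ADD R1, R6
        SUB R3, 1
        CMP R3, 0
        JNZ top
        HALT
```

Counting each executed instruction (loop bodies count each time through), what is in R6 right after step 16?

MOV R1, 5 → R1=5
MOV R6, 4 → R6=4
MOV R3, 3 → R3=3
ADD R6, R1 → R6=4+5=9
SHR R6, 2 → R6=9>>2=2
ADD R1, R6 → R1=5+2=7
SUB R3, 1 → R3=3-1=2
CMP R3, 0  (cmp 2,0)
JNZ top: taken
ADD R6, R1 → R6=2+7=9
SHR R6, 2 → R6=9>>2=2
ADD R1, R6 → R1=7+2=9
SUB R3, 1 → R3=2-1=1
CMP R3, 0  (cmp 1,0)
JNZ top: taken
ADD R6, R1 → R6=2+9=11
After step 16: R6 = 11.

11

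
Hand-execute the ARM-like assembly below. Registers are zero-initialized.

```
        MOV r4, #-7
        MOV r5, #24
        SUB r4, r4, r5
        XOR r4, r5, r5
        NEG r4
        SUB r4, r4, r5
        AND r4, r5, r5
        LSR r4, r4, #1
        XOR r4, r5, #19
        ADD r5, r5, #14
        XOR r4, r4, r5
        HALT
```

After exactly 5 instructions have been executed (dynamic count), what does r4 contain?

0

r4=-7
r5=24
r4=(-7)-24=-31
r4=24^24=0
r4=-(0)=0
After step 5: r4 = 0.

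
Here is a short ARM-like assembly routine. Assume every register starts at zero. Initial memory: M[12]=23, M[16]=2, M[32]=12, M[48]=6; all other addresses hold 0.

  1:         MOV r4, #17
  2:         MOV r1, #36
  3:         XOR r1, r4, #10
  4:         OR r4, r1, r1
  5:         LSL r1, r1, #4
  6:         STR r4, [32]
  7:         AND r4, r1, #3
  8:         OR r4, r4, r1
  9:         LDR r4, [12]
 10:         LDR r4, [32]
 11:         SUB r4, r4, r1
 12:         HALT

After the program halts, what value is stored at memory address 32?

r4=17
r1=36
r1=17^10=27
r4=27|27=27
r1=27<<4=432
STR r4, [32] → M[32]=27
r4=432&3=0
r4=0|432=432
r4=M[12]=23
r4=M[32]=27
r4=27-432=-405
halt.

27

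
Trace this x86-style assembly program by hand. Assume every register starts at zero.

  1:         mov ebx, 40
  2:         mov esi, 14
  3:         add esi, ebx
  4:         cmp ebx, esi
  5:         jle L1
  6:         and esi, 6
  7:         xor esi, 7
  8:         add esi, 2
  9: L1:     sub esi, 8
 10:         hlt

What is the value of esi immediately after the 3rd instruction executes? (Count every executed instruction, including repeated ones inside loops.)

54

after mov ebx, 40: ebx=40
after mov esi, 14: esi=14
after add esi, ebx: esi=14+40=54
After step 3: esi = 54.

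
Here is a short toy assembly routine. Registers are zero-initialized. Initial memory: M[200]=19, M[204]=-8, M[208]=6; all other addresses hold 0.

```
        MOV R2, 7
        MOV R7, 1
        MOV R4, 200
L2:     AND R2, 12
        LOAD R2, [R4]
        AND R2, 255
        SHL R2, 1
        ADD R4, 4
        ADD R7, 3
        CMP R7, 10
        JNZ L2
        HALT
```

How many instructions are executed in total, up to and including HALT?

after MOV R2, 7: R2=7
after MOV R7, 1: R7=1
after MOV R4, 200: R4=200
after AND R2, 12: R2=7&12=4
after LOAD R2, [R4]: R2=M[200]=19
after AND R2, 255: R2=19&255=19
after SHL R2, 1: R2=19<<1=38
after ADD R4, 4: R4=200+4=204
after ADD R7, 3: R7=1+3=4
CMP R7, 10  (cmp 4,10)
JNZ L2: taken
after AND R2, 12: R2=38&12=4
after LOAD R2, [R4]: R2=M[204]=-8
after AND R2, 255: R2=(-8)&255=248
after SHL R2, 1: R2=248<<1=496
after ADD R4, 4: R4=204+4=208
after ADD R7, 3: R7=4+3=7
CMP R7, 10  (cmp 7,10)
JNZ L2: taken
after AND R2, 12: R2=496&12=0
after LOAD R2, [R4]: R2=M[208]=6
after AND R2, 255: R2=6&255=6
after SHL R2, 1: R2=6<<1=12
after ADD R4, 4: R4=208+4=212
after ADD R7, 3: R7=7+3=10
CMP R7, 10  (cmp 10,10)
JNZ L2: not taken
halt.
Total executed instructions: 28.

28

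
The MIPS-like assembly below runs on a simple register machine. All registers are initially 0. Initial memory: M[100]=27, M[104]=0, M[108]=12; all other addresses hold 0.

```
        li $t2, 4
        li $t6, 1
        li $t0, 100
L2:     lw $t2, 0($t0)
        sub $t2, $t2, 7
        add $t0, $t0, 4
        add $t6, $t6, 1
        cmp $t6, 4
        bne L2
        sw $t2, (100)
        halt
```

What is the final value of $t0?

$t2=4
$t6=1
$t0=100
$t2=M[100]=27
$t2=27-7=20
$t0=100+4=104
$t6=1+1=2
cmp $t6, 4  (cmp 2,4)
bne L2: taken
$t2=M[104]=0
$t2=0-7=-7
$t0=104+4=108
$t6=2+1=3
cmp $t6, 4  (cmp 3,4)
bne L2: taken
$t2=M[108]=12
$t2=12-7=5
$t0=108+4=112
$t6=3+1=4
cmp $t6, 4  (cmp 4,4)
bne L2: not taken
sw $t2, (100) → M[100]=5
halt.

112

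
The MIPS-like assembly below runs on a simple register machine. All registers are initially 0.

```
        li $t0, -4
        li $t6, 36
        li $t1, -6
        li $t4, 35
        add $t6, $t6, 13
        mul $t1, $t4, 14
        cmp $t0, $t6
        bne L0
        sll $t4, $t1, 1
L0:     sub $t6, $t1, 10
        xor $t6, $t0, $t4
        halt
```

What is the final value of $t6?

$t0=-4
$t6=36
$t1=-6
$t4=35
$t6=36+13=49
$t1=35*14=490
cmp $t0, $t6  (cmp -4,49)
bne L0: taken
$t6=490-10=480
$t6=(-4)^35=-33
halt.

-33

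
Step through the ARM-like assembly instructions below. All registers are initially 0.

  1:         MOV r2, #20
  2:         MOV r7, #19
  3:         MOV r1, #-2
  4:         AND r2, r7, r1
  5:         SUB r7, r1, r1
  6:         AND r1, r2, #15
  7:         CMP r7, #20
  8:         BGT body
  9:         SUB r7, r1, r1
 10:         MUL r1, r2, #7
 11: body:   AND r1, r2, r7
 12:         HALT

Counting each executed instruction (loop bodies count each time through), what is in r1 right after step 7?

2

r2=20
r7=19
r1=-2
r2=19&(-2)=18
r7=(-2)-(-2)=0
r1=18&15=2
CMP r7, #20  (cmp 0,20)
After step 7: r1 = 2.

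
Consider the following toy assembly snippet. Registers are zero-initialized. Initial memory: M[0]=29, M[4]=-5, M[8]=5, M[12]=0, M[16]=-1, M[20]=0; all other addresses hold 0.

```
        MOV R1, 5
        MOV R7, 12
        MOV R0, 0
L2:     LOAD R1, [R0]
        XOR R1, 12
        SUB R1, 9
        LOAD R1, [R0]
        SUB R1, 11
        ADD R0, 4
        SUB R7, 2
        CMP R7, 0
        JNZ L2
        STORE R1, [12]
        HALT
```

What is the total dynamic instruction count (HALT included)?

after MOV R1, 5: R1=5
after MOV R7, 12: R7=12
after MOV R0, 0: R0=0
after LOAD R1, [R0]: R1=M[0]=29
after XOR R1, 12: R1=29^12=17
after SUB R1, 9: R1=17-9=8
after LOAD R1, [R0]: R1=M[0]=29
after SUB R1, 11: R1=29-11=18
after ADD R0, 4: R0=0+4=4
after SUB R7, 2: R7=12-2=10
CMP R7, 0  (cmp 10,0)
JNZ L2: taken
after LOAD R1, [R0]: R1=M[4]=-5
after XOR R1, 12: R1=(-5)^12=-9
after SUB R1, 9: R1=(-9)-9=-18
after LOAD R1, [R0]: R1=M[4]=-5
after SUB R1, 11: R1=(-5)-11=-16
after ADD R0, 4: R0=4+4=8
after SUB R7, 2: R7=10-2=8
CMP R7, 0  (cmp 8,0)
JNZ L2: taken
after LOAD R1, [R0]: R1=M[8]=5
after XOR R1, 12: R1=5^12=9
after SUB R1, 9: R1=9-9=0
after LOAD R1, [R0]: R1=M[8]=5
after SUB R1, 11: R1=5-11=-6
after ADD R0, 4: R0=8+4=12
after SUB R7, 2: R7=8-2=6
CMP R7, 0  (cmp 6,0)
JNZ L2: taken
after LOAD R1, [R0]: R1=M[12]=0
after XOR R1, 12: R1=0^12=12
after SUB R1, 9: R1=12-9=3
after LOAD R1, [R0]: R1=M[12]=0
after SUB R1, 11: R1=0-11=-11
after ADD R0, 4: R0=12+4=16
after SUB R7, 2: R7=6-2=4
CMP R7, 0  (cmp 4,0)
JNZ L2: taken
after LOAD R1, [R0]: R1=M[16]=-1
after XOR R1, 12: R1=(-1)^12=-13
after SUB R1, 9: R1=(-13)-9=-22
after LOAD R1, [R0]: R1=M[16]=-1
after SUB R1, 11: R1=(-1)-11=-12
after ADD R0, 4: R0=16+4=20
after SUB R7, 2: R7=4-2=2
CMP R7, 0  (cmp 2,0)
JNZ L2: taken
after LOAD R1, [R0]: R1=M[20]=0
after XOR R1, 12: R1=0^12=12
after SUB R1, 9: R1=12-9=3
after LOAD R1, [R0]: R1=M[20]=0
after SUB R1, 11: R1=0-11=-11
after ADD R0, 4: R0=20+4=24
after SUB R7, 2: R7=2-2=0
CMP R7, 0  (cmp 0,0)
JNZ L2: not taken
STORE R1, [12] → M[12]=-11
halt.
Total executed instructions: 59.

59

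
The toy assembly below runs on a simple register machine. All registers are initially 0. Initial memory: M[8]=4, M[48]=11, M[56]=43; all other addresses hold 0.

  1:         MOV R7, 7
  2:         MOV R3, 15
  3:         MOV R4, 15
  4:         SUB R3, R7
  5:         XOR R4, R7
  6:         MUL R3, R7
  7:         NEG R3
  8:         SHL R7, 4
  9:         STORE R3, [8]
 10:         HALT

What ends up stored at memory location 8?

-56

MOV R7, 7 → R7=7
MOV R3, 15 → R3=15
MOV R4, 15 → R4=15
SUB R3, R7 → R3=15-7=8
XOR R4, R7 → R4=15^7=8
MUL R3, R7 → R3=8*7=56
NEG R3 → R3=-(56)=-56
SHL R7, 4 → R7=7<<4=112
STORE R3, [8] → M[8]=-56
halt.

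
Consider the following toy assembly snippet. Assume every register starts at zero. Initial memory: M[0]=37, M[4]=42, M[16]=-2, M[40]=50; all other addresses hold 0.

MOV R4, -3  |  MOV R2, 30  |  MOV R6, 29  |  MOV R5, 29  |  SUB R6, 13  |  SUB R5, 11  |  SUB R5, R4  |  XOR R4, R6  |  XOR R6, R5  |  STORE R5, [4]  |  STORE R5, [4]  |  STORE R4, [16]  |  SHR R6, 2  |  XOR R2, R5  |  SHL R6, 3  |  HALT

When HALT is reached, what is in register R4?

-19

MOV R4, -3 → R4=-3
MOV R2, 30 → R2=30
MOV R6, 29 → R6=29
MOV R5, 29 → R5=29
SUB R6, 13 → R6=29-13=16
SUB R5, 11 → R5=29-11=18
SUB R5, R4 → R5=18-(-3)=21
XOR R4, R6 → R4=(-3)^16=-19
XOR R6, R5 → R6=16^21=5
STORE R5, [4] → M[4]=21
STORE R5, [4] → M[4]=21
STORE R4, [16] → M[16]=-19
SHR R6, 2 → R6=5>>2=1
XOR R2, R5 → R2=30^21=11
SHL R6, 3 → R6=1<<3=8
halt.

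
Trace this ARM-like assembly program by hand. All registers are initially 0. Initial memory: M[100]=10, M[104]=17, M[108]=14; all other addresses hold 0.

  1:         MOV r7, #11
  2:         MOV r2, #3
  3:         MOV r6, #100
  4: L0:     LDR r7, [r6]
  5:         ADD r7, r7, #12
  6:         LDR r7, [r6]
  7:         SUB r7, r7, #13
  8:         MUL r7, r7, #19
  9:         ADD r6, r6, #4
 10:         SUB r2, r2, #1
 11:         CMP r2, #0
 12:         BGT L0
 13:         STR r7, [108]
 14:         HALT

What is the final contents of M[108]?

MOV r7, #11 → r7=11
MOV r2, #3 → r2=3
MOV r6, #100 → r6=100
LDR r7, [r6] → r7=M[100]=10
ADD r7, r7, #12 → r7=10+12=22
LDR r7, [r6] → r7=M[100]=10
SUB r7, r7, #13 → r7=10-13=-3
MUL r7, r7, #19 → r7=(-3)*19=-57
ADD r6, r6, #4 → r6=100+4=104
SUB r2, r2, #1 → r2=3-1=2
CMP r2, #0  (cmp 2,0)
BGT L0: taken
LDR r7, [r6] → r7=M[104]=17
ADD r7, r7, #12 → r7=17+12=29
LDR r7, [r6] → r7=M[104]=17
SUB r7, r7, #13 → r7=17-13=4
MUL r7, r7, #19 → r7=4*19=76
ADD r6, r6, #4 → r6=104+4=108
SUB r2, r2, #1 → r2=2-1=1
CMP r2, #0  (cmp 1,0)
BGT L0: taken
LDR r7, [r6] → r7=M[108]=14
ADD r7, r7, #12 → r7=14+12=26
LDR r7, [r6] → r7=M[108]=14
SUB r7, r7, #13 → r7=14-13=1
MUL r7, r7, #19 → r7=1*19=19
ADD r6, r6, #4 → r6=108+4=112
SUB r2, r2, #1 → r2=1-1=0
CMP r2, #0  (cmp 0,0)
BGT L0: not taken
STR r7, [108] → M[108]=19
halt.

19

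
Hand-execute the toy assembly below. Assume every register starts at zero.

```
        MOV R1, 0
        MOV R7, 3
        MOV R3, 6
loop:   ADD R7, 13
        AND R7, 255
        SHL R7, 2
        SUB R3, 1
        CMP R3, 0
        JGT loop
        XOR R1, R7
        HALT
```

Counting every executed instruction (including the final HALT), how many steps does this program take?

41

MOV R1, 0 → R1=0
MOV R7, 3 → R7=3
MOV R3, 6 → R3=6
ADD R7, 13 → R7=3+13=16
AND R7, 255 → R7=16&255=16
SHL R7, 2 → R7=16<<2=64
SUB R3, 1 → R3=6-1=5
CMP R3, 0  (cmp 5,0)
JGT loop: taken
ADD R7, 13 → R7=64+13=77
AND R7, 255 → R7=77&255=77
SHL R7, 2 → R7=77<<2=308
SUB R3, 1 → R3=5-1=4
CMP R3, 0  (cmp 4,0)
JGT loop: taken
ADD R7, 13 → R7=308+13=321
AND R7, 255 → R7=321&255=65
SHL R7, 2 → R7=65<<2=260
SUB R3, 1 → R3=4-1=3
CMP R3, 0  (cmp 3,0)
JGT loop: taken
ADD R7, 13 → R7=260+13=273
AND R7, 255 → R7=273&255=17
SHL R7, 2 → R7=17<<2=68
SUB R3, 1 → R3=3-1=2
CMP R3, 0  (cmp 2,0)
JGT loop: taken
ADD R7, 13 → R7=68+13=81
AND R7, 255 → R7=81&255=81
SHL R7, 2 → R7=81<<2=324
SUB R3, 1 → R3=2-1=1
CMP R3, 0  (cmp 1,0)
JGT loop: taken
ADD R7, 13 → R7=324+13=337
AND R7, 255 → R7=337&255=81
SHL R7, 2 → R7=81<<2=324
SUB R3, 1 → R3=1-1=0
CMP R3, 0  (cmp 0,0)
JGT loop: not taken
XOR R1, R7 → R1=0^324=324
halt.
Total executed instructions: 41.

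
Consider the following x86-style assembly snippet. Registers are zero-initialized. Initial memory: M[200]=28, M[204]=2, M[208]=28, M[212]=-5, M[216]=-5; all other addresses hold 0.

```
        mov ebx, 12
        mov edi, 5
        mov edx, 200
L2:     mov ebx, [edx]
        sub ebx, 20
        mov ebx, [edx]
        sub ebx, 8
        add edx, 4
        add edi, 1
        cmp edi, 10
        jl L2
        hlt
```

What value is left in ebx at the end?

ebx=12
edi=5
edx=200
ebx=M[200]=28
ebx=28-20=8
ebx=M[200]=28
ebx=28-8=20
edx=200+4=204
edi=5+1=6
cmp edi, 10  (cmp 6,10)
jl L2: taken
ebx=M[204]=2
ebx=2-20=-18
ebx=M[204]=2
ebx=2-8=-6
edx=204+4=208
edi=6+1=7
cmp edi, 10  (cmp 7,10)
jl L2: taken
ebx=M[208]=28
ebx=28-20=8
ebx=M[208]=28
ebx=28-8=20
edx=208+4=212
edi=7+1=8
cmp edi, 10  (cmp 8,10)
jl L2: taken
ebx=M[212]=-5
ebx=(-5)-20=-25
ebx=M[212]=-5
ebx=(-5)-8=-13
edx=212+4=216
edi=8+1=9
cmp edi, 10  (cmp 9,10)
jl L2: taken
ebx=M[216]=-5
ebx=(-5)-20=-25
ebx=M[216]=-5
ebx=(-5)-8=-13
edx=216+4=220
edi=9+1=10
cmp edi, 10  (cmp 10,10)
jl L2: not taken
halt.

-13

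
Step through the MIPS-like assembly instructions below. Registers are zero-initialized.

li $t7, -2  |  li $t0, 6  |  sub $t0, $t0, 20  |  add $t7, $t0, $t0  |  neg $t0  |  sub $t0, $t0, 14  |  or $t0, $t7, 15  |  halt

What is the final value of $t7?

after li $t7, -2: $t7=-2
after li $t0, 6: $t0=6
after sub $t0, $t0, 20: $t0=6-20=-14
after add $t7, $t0, $t0: $t7=(-14)+(-14)=-28
after neg $t0: $t0=-(-14)=14
after sub $t0, $t0, 14: $t0=14-14=0
after or $t0, $t7, 15: $t0=(-28)|15=-17
halt.

-28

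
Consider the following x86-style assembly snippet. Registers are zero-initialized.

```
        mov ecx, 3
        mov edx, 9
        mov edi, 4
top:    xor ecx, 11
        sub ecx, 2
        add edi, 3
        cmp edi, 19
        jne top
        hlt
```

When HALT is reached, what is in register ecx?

-10

after mov ecx, 3: ecx=3
after mov edx, 9: edx=9
after mov edi, 4: edi=4
after xor ecx, 11: ecx=3^11=8
after sub ecx, 2: ecx=8-2=6
after add edi, 3: edi=4+3=7
cmp edi, 19  (cmp 7,19)
jne top: taken
after xor ecx, 11: ecx=6^11=13
after sub ecx, 2: ecx=13-2=11
after add edi, 3: edi=7+3=10
cmp edi, 19  (cmp 10,19)
jne top: taken
after xor ecx, 11: ecx=11^11=0
after sub ecx, 2: ecx=0-2=-2
after add edi, 3: edi=10+3=13
cmp edi, 19  (cmp 13,19)
jne top: taken
after xor ecx, 11: ecx=(-2)^11=-11
after sub ecx, 2: ecx=(-11)-2=-13
after add edi, 3: edi=13+3=16
cmp edi, 19  (cmp 16,19)
jne top: taken
after xor ecx, 11: ecx=(-13)^11=-8
after sub ecx, 2: ecx=(-8)-2=-10
after add edi, 3: edi=16+3=19
cmp edi, 19  (cmp 19,19)
jne top: not taken
halt.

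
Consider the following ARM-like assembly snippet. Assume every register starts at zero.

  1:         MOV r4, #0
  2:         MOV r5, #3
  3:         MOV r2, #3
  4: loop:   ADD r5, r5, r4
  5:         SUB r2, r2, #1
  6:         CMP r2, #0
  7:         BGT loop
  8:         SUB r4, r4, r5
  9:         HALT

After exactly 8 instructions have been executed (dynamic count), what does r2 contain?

after MOV r4, #0: r4=0
after MOV r5, #3: r5=3
after MOV r2, #3: r2=3
after ADD r5, r5, r4: r5=3+0=3
after SUB r2, r2, #1: r2=3-1=2
CMP r2, #0  (cmp 2,0)
BGT loop: taken
after ADD r5, r5, r4: r5=3+0=3
After step 8: r2 = 2.

2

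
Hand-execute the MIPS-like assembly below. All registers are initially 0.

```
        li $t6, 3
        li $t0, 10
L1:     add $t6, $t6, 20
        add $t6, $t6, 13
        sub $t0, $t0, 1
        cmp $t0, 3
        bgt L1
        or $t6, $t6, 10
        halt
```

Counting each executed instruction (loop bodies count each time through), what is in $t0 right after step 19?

7

li $t6, 3 → $t6=3
li $t0, 10 → $t0=10
add $t6, $t6, 20 → $t6=3+20=23
add $t6, $t6, 13 → $t6=23+13=36
sub $t0, $t0, 1 → $t0=10-1=9
cmp $t0, 3  (cmp 9,3)
bgt L1: taken
add $t6, $t6, 20 → $t6=36+20=56
add $t6, $t6, 13 → $t6=56+13=69
sub $t0, $t0, 1 → $t0=9-1=8
cmp $t0, 3  (cmp 8,3)
bgt L1: taken
add $t6, $t6, 20 → $t6=69+20=89
add $t6, $t6, 13 → $t6=89+13=102
sub $t0, $t0, 1 → $t0=8-1=7
cmp $t0, 3  (cmp 7,3)
bgt L1: taken
add $t6, $t6, 20 → $t6=102+20=122
add $t6, $t6, 13 → $t6=122+13=135
After step 19: $t0 = 7.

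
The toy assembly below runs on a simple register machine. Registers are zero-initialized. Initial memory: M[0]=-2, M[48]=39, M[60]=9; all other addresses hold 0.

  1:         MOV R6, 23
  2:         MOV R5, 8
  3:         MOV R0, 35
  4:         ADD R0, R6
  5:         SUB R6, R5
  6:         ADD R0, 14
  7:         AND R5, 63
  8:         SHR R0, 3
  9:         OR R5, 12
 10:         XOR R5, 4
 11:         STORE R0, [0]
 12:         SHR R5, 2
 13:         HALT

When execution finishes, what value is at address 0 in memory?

after MOV R6, 23: R6=23
after MOV R5, 8: R5=8
after MOV R0, 35: R0=35
after ADD R0, R6: R0=35+23=58
after SUB R6, R5: R6=23-8=15
after ADD R0, 14: R0=58+14=72
after AND R5, 63: R5=8&63=8
after SHR R0, 3: R0=72>>3=9
after OR R5, 12: R5=8|12=12
after XOR R5, 4: R5=12^4=8
STORE R0, [0] → M[0]=9
after SHR R5, 2: R5=8>>2=2
halt.

9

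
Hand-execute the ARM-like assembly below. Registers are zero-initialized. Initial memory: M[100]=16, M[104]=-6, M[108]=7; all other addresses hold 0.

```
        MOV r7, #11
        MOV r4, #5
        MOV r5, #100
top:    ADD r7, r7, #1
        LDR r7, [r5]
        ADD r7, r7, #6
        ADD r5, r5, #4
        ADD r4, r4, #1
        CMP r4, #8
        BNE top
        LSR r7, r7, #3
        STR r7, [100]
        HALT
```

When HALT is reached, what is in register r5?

112

r7=11
r4=5
r5=100
r7=11+1=12
r7=M[100]=16
r7=16+6=22
r5=100+4=104
r4=5+1=6
CMP r4, #8  (cmp 6,8)
BNE top: taken
r7=22+1=23
r7=M[104]=-6
r7=(-6)+6=0
r5=104+4=108
r4=6+1=7
CMP r4, #8  (cmp 7,8)
BNE top: taken
r7=0+1=1
r7=M[108]=7
r7=7+6=13
r5=108+4=112
r4=7+1=8
CMP r4, #8  (cmp 8,8)
BNE top: not taken
r7=13>>3=1
STR r7, [100] → M[100]=1
halt.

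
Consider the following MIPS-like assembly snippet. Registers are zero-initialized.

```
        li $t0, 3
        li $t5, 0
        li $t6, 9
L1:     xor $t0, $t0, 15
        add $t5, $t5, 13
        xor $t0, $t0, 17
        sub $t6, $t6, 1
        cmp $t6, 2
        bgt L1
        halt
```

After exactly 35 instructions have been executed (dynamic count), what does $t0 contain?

18

after li $t0, 3: $t0=3
after li $t5, 0: $t5=0
after li $t6, 9: $t6=9
after xor $t0, $t0, 15: $t0=3^15=12
after add $t5, $t5, 13: $t5=0+13=13
after xor $t0, $t0, 17: $t0=12^17=29
after sub $t6, $t6, 1: $t6=9-1=8
cmp $t6, 2  (cmp 8,2)
bgt L1: taken
after xor $t0, $t0, 15: $t0=29^15=18
after add $t5, $t5, 13: $t5=13+13=26
after xor $t0, $t0, 17: $t0=18^17=3
after sub $t6, $t6, 1: $t6=8-1=7
cmp $t6, 2  (cmp 7,2)
bgt L1: taken
after xor $t0, $t0, 15: $t0=3^15=12
after add $t5, $t5, 13: $t5=26+13=39
after xor $t0, $t0, 17: $t0=12^17=29
after sub $t6, $t6, 1: $t6=7-1=6
cmp $t6, 2  (cmp 6,2)
bgt L1: taken
after xor $t0, $t0, 15: $t0=29^15=18
after add $t5, $t5, 13: $t5=39+13=52
after xor $t0, $t0, 17: $t0=18^17=3
after sub $t6, $t6, 1: $t6=6-1=5
cmp $t6, 2  (cmp 5,2)
bgt L1: taken
after xor $t0, $t0, 15: $t0=3^15=12
after add $t5, $t5, 13: $t5=52+13=65
after xor $t0, $t0, 17: $t0=12^17=29
after sub $t6, $t6, 1: $t6=5-1=4
cmp $t6, 2  (cmp 4,2)
bgt L1: taken
after xor $t0, $t0, 15: $t0=29^15=18
after add $t5, $t5, 13: $t5=65+13=78
After step 35: $t0 = 18.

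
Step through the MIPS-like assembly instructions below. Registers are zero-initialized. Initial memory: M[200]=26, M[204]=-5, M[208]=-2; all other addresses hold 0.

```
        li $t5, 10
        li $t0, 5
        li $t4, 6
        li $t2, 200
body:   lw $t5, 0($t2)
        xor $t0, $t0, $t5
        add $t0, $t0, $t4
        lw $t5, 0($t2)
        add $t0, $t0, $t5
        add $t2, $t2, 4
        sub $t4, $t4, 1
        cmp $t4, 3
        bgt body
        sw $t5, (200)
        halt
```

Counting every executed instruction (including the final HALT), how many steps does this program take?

after li $t5, 10: $t5=10
after li $t0, 5: $t0=5
after li $t4, 6: $t4=6
after li $t2, 200: $t2=200
after lw $t5, 0($t2): $t5=M[200]=26
after xor $t0, $t0, $t5: $t0=5^26=31
after add $t0, $t0, $t4: $t0=31+6=37
after lw $t5, 0($t2): $t5=M[200]=26
after add $t0, $t0, $t5: $t0=37+26=63
after add $t2, $t2, 4: $t2=200+4=204
after sub $t4, $t4, 1: $t4=6-1=5
cmp $t4, 3  (cmp 5,3)
bgt body: taken
after lw $t5, 0($t2): $t5=M[204]=-5
after xor $t0, $t0, $t5: $t0=63^(-5)=-60
after add $t0, $t0, $t4: $t0=(-60)+5=-55
after lw $t5, 0($t2): $t5=M[204]=-5
after add $t0, $t0, $t5: $t0=(-55)+(-5)=-60
after add $t2, $t2, 4: $t2=204+4=208
after sub $t4, $t4, 1: $t4=5-1=4
cmp $t4, 3  (cmp 4,3)
bgt body: taken
after lw $t5, 0($t2): $t5=M[208]=-2
after xor $t0, $t0, $t5: $t0=(-60)^(-2)=58
after add $t0, $t0, $t4: $t0=58+4=62
after lw $t5, 0($t2): $t5=M[208]=-2
after add $t0, $t0, $t5: $t0=62+(-2)=60
after add $t2, $t2, 4: $t2=208+4=212
after sub $t4, $t4, 1: $t4=4-1=3
cmp $t4, 3  (cmp 3,3)
bgt body: not taken
sw $t5, (200) → M[200]=-2
halt.
Total executed instructions: 33.

33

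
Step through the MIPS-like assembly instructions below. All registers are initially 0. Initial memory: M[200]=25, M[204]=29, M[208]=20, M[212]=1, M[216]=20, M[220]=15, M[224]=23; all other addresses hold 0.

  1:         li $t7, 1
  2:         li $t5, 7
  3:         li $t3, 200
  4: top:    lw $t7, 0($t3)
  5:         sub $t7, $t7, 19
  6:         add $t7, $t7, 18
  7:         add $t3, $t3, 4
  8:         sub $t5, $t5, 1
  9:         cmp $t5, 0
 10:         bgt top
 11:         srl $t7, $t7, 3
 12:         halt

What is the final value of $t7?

2

li $t7, 1 → $t7=1
li $t5, 7 → $t5=7
li $t3, 200 → $t3=200
lw $t7, 0($t3) → $t7=M[200]=25
sub $t7, $t7, 19 → $t7=25-19=6
add $t7, $t7, 18 → $t7=6+18=24
add $t3, $t3, 4 → $t3=200+4=204
sub $t5, $t5, 1 → $t5=7-1=6
cmp $t5, 0  (cmp 6,0)
bgt top: taken
lw $t7, 0($t3) → $t7=M[204]=29
sub $t7, $t7, 19 → $t7=29-19=10
add $t7, $t7, 18 → $t7=10+18=28
add $t3, $t3, 4 → $t3=204+4=208
sub $t5, $t5, 1 → $t5=6-1=5
cmp $t5, 0  (cmp 5,0)
bgt top: taken
lw $t7, 0($t3) → $t7=M[208]=20
sub $t7, $t7, 19 → $t7=20-19=1
add $t7, $t7, 18 → $t7=1+18=19
add $t3, $t3, 4 → $t3=208+4=212
sub $t5, $t5, 1 → $t5=5-1=4
cmp $t5, 0  (cmp 4,0)
bgt top: taken
lw $t7, 0($t3) → $t7=M[212]=1
sub $t7, $t7, 19 → $t7=1-19=-18
add $t7, $t7, 18 → $t7=(-18)+18=0
add $t3, $t3, 4 → $t3=212+4=216
sub $t5, $t5, 1 → $t5=4-1=3
cmp $t5, 0  (cmp 3,0)
bgt top: taken
lw $t7, 0($t3) → $t7=M[216]=20
sub $t7, $t7, 19 → $t7=20-19=1
add $t7, $t7, 18 → $t7=1+18=19
add $t3, $t3, 4 → $t3=216+4=220
sub $t5, $t5, 1 → $t5=3-1=2
cmp $t5, 0  (cmp 2,0)
bgt top: taken
lw $t7, 0($t3) → $t7=M[220]=15
sub $t7, $t7, 19 → $t7=15-19=-4
add $t7, $t7, 18 → $t7=(-4)+18=14
add $t3, $t3, 4 → $t3=220+4=224
sub $t5, $t5, 1 → $t5=2-1=1
cmp $t5, 0  (cmp 1,0)
bgt top: taken
lw $t7, 0($t3) → $t7=M[224]=23
sub $t7, $t7, 19 → $t7=23-19=4
add $t7, $t7, 18 → $t7=4+18=22
add $t3, $t3, 4 → $t3=224+4=228
sub $t5, $t5, 1 → $t5=1-1=0
cmp $t5, 0  (cmp 0,0)
bgt top: not taken
srl $t7, $t7, 3 → $t7=22>>3=2
halt.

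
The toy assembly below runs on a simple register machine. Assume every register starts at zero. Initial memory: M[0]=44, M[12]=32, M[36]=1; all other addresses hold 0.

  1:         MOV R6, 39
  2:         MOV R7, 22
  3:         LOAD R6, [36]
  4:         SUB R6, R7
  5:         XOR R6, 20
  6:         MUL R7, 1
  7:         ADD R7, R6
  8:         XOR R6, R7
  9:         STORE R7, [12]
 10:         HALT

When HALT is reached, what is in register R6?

-22

R6=39
R7=22
R6=M[36]=1
R6=1-22=-21
R6=(-21)^20=-1
R7=22*1=22
R7=22+(-1)=21
R6=(-1)^21=-22
STORE R7, [12] → M[12]=21
halt.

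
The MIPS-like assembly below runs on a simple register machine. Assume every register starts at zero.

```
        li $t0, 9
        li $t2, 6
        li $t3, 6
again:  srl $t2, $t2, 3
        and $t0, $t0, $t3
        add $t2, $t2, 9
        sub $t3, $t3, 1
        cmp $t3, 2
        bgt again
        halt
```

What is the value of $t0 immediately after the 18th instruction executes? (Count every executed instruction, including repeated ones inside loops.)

after li $t0, 9: $t0=9
after li $t2, 6: $t2=6
after li $t3, 6: $t3=6
after srl $t2, $t2, 3: $t2=6>>3=0
after and $t0, $t0, $t3: $t0=9&6=0
after add $t2, $t2, 9: $t2=0+9=9
after sub $t3, $t3, 1: $t3=6-1=5
cmp $t3, 2  (cmp 5,2)
bgt again: taken
after srl $t2, $t2, 3: $t2=9>>3=1
after and $t0, $t0, $t3: $t0=0&5=0
after add $t2, $t2, 9: $t2=1+9=10
after sub $t3, $t3, 1: $t3=5-1=4
cmp $t3, 2  (cmp 4,2)
bgt again: taken
after srl $t2, $t2, 3: $t2=10>>3=1
after and $t0, $t0, $t3: $t0=0&4=0
after add $t2, $t2, 9: $t2=1+9=10
After step 18: $t0 = 0.

0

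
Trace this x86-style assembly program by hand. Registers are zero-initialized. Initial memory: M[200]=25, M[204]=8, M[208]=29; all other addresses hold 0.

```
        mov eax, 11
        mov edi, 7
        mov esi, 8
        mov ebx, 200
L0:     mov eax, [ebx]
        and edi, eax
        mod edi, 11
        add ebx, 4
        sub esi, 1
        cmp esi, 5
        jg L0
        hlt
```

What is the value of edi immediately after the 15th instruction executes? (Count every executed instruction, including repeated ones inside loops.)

0

eax=11
edi=7
esi=8
ebx=200
eax=M[200]=25
edi=7&25=1
edi=1%11=1
ebx=200+4=204
esi=8-1=7
cmp esi, 5  (cmp 7,5)
jg L0: taken
eax=M[204]=8
edi=1&8=0
edi=0%11=0
ebx=204+4=208
After step 15: edi = 0.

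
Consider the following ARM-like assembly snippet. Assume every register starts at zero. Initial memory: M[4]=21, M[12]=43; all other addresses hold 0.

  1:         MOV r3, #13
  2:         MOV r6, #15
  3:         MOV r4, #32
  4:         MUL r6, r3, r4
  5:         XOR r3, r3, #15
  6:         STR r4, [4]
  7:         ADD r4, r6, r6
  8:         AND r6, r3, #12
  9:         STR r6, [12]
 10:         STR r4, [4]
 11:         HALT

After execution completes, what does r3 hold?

2

MOV r3, #13 → r3=13
MOV r6, #15 → r6=15
MOV r4, #32 → r4=32
MUL r6, r3, r4 → r6=13*32=416
XOR r3, r3, #15 → r3=13^15=2
STR r4, [4] → M[4]=32
ADD r4, r6, r6 → r4=416+416=832
AND r6, r3, #12 → r6=2&12=0
STR r6, [12] → M[12]=0
STR r4, [4] → M[4]=832
halt.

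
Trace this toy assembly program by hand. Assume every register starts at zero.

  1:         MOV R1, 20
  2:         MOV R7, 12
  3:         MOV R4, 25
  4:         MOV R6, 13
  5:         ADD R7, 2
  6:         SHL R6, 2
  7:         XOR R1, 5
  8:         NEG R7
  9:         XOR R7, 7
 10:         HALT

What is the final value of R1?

R1=20
R7=12
R4=25
R6=13
R7=12+2=14
R6=13<<2=52
R1=20^5=17
R7=-(14)=-14
R7=(-14)^7=-11
halt.

17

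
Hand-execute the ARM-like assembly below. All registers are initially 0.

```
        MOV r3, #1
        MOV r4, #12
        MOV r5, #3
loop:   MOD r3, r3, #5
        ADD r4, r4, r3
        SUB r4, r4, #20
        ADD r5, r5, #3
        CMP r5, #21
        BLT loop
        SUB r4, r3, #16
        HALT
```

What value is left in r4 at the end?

-15

after MOV r3, #1: r3=1
after MOV r4, #12: r4=12
after MOV r5, #3: r5=3
after MOD r3, r3, #5: r3=1%5=1
after ADD r4, r4, r3: r4=12+1=13
after SUB r4, r4, #20: r4=13-20=-7
after ADD r5, r5, #3: r5=3+3=6
CMP r5, #21  (cmp 6,21)
BLT loop: taken
after MOD r3, r3, #5: r3=1%5=1
after ADD r4, r4, r3: r4=(-7)+1=-6
after SUB r4, r4, #20: r4=(-6)-20=-26
after ADD r5, r5, #3: r5=6+3=9
CMP r5, #21  (cmp 9,21)
BLT loop: taken
after MOD r3, r3, #5: r3=1%5=1
after ADD r4, r4, r3: r4=(-26)+1=-25
after SUB r4, r4, #20: r4=(-25)-20=-45
after ADD r5, r5, #3: r5=9+3=12
CMP r5, #21  (cmp 12,21)
BLT loop: taken
after MOD r3, r3, #5: r3=1%5=1
after ADD r4, r4, r3: r4=(-45)+1=-44
after SUB r4, r4, #20: r4=(-44)-20=-64
after ADD r5, r5, #3: r5=12+3=15
CMP r5, #21  (cmp 15,21)
BLT loop: taken
after MOD r3, r3, #5: r3=1%5=1
after ADD r4, r4, r3: r4=(-64)+1=-63
after SUB r4, r4, #20: r4=(-63)-20=-83
after ADD r5, r5, #3: r5=15+3=18
CMP r5, #21  (cmp 18,21)
BLT loop: taken
after MOD r3, r3, #5: r3=1%5=1
after ADD r4, r4, r3: r4=(-83)+1=-82
after SUB r4, r4, #20: r4=(-82)-20=-102
after ADD r5, r5, #3: r5=18+3=21
CMP r5, #21  (cmp 21,21)
BLT loop: not taken
after SUB r4, r3, #16: r4=1-16=-15
halt.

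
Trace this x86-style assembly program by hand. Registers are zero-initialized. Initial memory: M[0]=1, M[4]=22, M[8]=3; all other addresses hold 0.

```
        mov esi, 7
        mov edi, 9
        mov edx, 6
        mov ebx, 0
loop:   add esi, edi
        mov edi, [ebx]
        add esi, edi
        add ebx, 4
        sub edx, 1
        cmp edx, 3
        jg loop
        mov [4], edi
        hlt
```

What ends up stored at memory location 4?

after mov esi, 7: esi=7
after mov edi, 9: edi=9
after mov edx, 6: edx=6
after mov ebx, 0: ebx=0
after add esi, edi: esi=7+9=16
after mov edi, [ebx]: edi=M[0]=1
after add esi, edi: esi=16+1=17
after add ebx, 4: ebx=0+4=4
after sub edx, 1: edx=6-1=5
cmp edx, 3  (cmp 5,3)
jg loop: taken
after add esi, edi: esi=17+1=18
after mov edi, [ebx]: edi=M[4]=22
after add esi, edi: esi=18+22=40
after add ebx, 4: ebx=4+4=8
after sub edx, 1: edx=5-1=4
cmp edx, 3  (cmp 4,3)
jg loop: taken
after add esi, edi: esi=40+22=62
after mov edi, [ebx]: edi=M[8]=3
after add esi, edi: esi=62+3=65
after add ebx, 4: ebx=8+4=12
after sub edx, 1: edx=4-1=3
cmp edx, 3  (cmp 3,3)
jg loop: not taken
mov [4], edi → M[4]=3
halt.

3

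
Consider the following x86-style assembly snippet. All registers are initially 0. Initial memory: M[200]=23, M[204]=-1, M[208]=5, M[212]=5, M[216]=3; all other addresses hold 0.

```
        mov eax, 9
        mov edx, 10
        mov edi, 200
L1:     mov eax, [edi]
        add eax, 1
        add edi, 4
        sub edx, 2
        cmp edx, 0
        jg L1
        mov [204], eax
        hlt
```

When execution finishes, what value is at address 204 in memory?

mov eax, 9 → eax=9
mov edx, 10 → edx=10
mov edi, 200 → edi=200
mov eax, [edi] → eax=M[200]=23
add eax, 1 → eax=23+1=24
add edi, 4 → edi=200+4=204
sub edx, 2 → edx=10-2=8
cmp edx, 0  (cmp 8,0)
jg L1: taken
mov eax, [edi] → eax=M[204]=-1
add eax, 1 → eax=(-1)+1=0
add edi, 4 → edi=204+4=208
sub edx, 2 → edx=8-2=6
cmp edx, 0  (cmp 6,0)
jg L1: taken
mov eax, [edi] → eax=M[208]=5
add eax, 1 → eax=5+1=6
add edi, 4 → edi=208+4=212
sub edx, 2 → edx=6-2=4
cmp edx, 0  (cmp 4,0)
jg L1: taken
mov eax, [edi] → eax=M[212]=5
add eax, 1 → eax=5+1=6
add edi, 4 → edi=212+4=216
sub edx, 2 → edx=4-2=2
cmp edx, 0  (cmp 2,0)
jg L1: taken
mov eax, [edi] → eax=M[216]=3
add eax, 1 → eax=3+1=4
add edi, 4 → edi=216+4=220
sub edx, 2 → edx=2-2=0
cmp edx, 0  (cmp 0,0)
jg L1: not taken
mov [204], eax → M[204]=4
halt.

4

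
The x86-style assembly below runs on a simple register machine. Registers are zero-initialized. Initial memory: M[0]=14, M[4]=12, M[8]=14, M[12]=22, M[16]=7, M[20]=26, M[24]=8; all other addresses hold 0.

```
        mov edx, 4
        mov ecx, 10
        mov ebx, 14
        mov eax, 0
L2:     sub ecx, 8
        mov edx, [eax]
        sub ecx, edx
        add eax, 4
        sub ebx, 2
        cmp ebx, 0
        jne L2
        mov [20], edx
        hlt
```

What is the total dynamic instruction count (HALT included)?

55

edx=4
ecx=10
ebx=14
eax=0
ecx=10-8=2
edx=M[0]=14
ecx=2-14=-12
eax=0+4=4
ebx=14-2=12
cmp ebx, 0  (cmp 12,0)
jne L2: taken
ecx=(-12)-8=-20
edx=M[4]=12
ecx=(-20)-12=-32
eax=4+4=8
ebx=12-2=10
cmp ebx, 0  (cmp 10,0)
jne L2: taken
ecx=(-32)-8=-40
edx=M[8]=14
ecx=(-40)-14=-54
eax=8+4=12
ebx=10-2=8
cmp ebx, 0  (cmp 8,0)
jne L2: taken
ecx=(-54)-8=-62
edx=M[12]=22
ecx=(-62)-22=-84
eax=12+4=16
ebx=8-2=6
cmp ebx, 0  (cmp 6,0)
jne L2: taken
ecx=(-84)-8=-92
edx=M[16]=7
ecx=(-92)-7=-99
eax=16+4=20
ebx=6-2=4
cmp ebx, 0  (cmp 4,0)
jne L2: taken
ecx=(-99)-8=-107
edx=M[20]=26
ecx=(-107)-26=-133
eax=20+4=24
ebx=4-2=2
cmp ebx, 0  (cmp 2,0)
jne L2: taken
ecx=(-133)-8=-141
edx=M[24]=8
ecx=(-141)-8=-149
eax=24+4=28
ebx=2-2=0
cmp ebx, 0  (cmp 0,0)
jne L2: not taken
mov [20], edx → M[20]=8
halt.
Total executed instructions: 55.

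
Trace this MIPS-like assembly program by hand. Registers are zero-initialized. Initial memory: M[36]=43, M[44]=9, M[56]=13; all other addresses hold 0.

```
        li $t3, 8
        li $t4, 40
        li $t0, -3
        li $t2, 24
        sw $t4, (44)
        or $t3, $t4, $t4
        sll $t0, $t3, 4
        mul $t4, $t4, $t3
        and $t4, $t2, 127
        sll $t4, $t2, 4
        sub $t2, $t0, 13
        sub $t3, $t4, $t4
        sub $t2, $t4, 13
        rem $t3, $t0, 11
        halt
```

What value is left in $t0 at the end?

640

after li $t3, 8: $t3=8
after li $t4, 40: $t4=40
after li $t0, -3: $t0=-3
after li $t2, 24: $t2=24
sw $t4, (44) → M[44]=40
after or $t3, $t4, $t4: $t3=40|40=40
after sll $t0, $t3, 4: $t0=40<<4=640
after mul $t4, $t4, $t3: $t4=40*40=1600
after and $t4, $t2, 127: $t4=24&127=24
after sll $t4, $t2, 4: $t4=24<<4=384
after sub $t2, $t0, 13: $t2=640-13=627
after sub $t3, $t4, $t4: $t3=384-384=0
after sub $t2, $t4, 13: $t2=384-13=371
after rem $t3, $t0, 11: $t3=640%11=2
halt.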